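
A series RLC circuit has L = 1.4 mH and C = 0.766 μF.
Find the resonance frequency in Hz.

Step 1 — Resonance condition Im(Z)=0 gives ω₀ = 1/√(LC).
Step 2 — ω₀ = 1/√(0.0014·7.66e-07) = 3.054e+04 rad/s.
Step 3 — f₀ = ω₀/(2π) = 4860 Hz.

f₀ = 4860 Hz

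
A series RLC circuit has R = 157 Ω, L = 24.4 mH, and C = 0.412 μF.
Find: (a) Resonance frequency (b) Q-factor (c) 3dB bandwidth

Step 1 — Resonance condition Im(Z)=0 gives ω₀ = 1/√(LC).
Step 2 — ω₀ = 1/√(0.0244·4.12e-07) = 9974 rad/s.
Step 3 — f₀ = ω₀/(2π) = 1587 Hz.
Step 4 — Series Q: Q = ω₀L/R = 9974·0.0244/157 = 1.55.
Step 5 — 3dB bandwidth: Δω = ω₀/Q = 6434 rad/s; BW = Δω/(2π) = 1024 Hz.

(a) f₀ = 1587 Hz  (b) Q = 1.55  (c) BW = 1024 Hz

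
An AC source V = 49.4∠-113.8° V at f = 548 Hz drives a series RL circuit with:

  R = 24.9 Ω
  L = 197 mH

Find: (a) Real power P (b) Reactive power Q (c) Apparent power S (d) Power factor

Step 1 — Angular frequency: ω = 2π·f = 2π·548 = 3443 rad/s.
Step 2 — Component impedances:
  R: Z = R = 24.9 Ω
  L: Z = jωL = j·3443·0.197 = 0 + j678.3 Ω
Step 3 — Series combination: Z_total = R + L = 24.9 + j678.3 Ω = 678.8∠87.9° Ω.
Step 4 — Source phasor: V = 49.4∠-113.8° V = -19.94 - j45.2 V.
Step 5 — Current: I = V / Z = -0.06762 + j0.02691 A = 0.07278∠158.3° A.
Step 6 — Complex power: S = V·I* = 0.1319 + j3.593 VA.
Step 7 — Real power: P = Re(S) = 0.1319 W.
Step 8 — Reactive power: Q = Im(S) = 3.593 VAR.
Step 9 — Apparent power: |S| = 3.595 VA.
Step 10 — Power factor: PF = P/|S| = 0.03668 (lagging).

(a) P = 0.1319 W  (b) Q = 3.593 VAR  (c) S = 3.595 VA  (d) PF = 0.03668 (lagging)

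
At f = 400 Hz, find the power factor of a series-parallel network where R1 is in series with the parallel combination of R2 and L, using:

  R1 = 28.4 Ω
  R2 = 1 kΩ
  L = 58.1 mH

Step 1 — Angular frequency: ω = 2π·f = 2π·400 = 2513 rad/s.
Step 2 — Component impedances:
  R1: Z = R = 28.4 Ω
  R2: Z = R = 1000 Ω
  L: Z = jωL = j·2513·0.0581 = 0 + j146 Ω
Step 3 — Parallel branch: R2 || L = 1/(1/R2 + 1/L) = 20.88 + j143 Ω.
Step 4 — Series with R1: Z_total = R1 + (R2 || L) = 49.28 + j143 Ω = 151.2∠71.0° Ω.
Step 5 — Power factor: PF = cos(φ) = Re(Z)/|Z| = 49.277/151.23 = 0.3258.
Step 6 — Type: Im(Z) = 143 ⇒ lagging (phase φ = 71.0°).

PF = 0.3258 (lagging, φ = 71.0°)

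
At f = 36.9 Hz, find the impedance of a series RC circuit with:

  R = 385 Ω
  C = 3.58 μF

Step 1 — Angular frequency: ω = 2π·f = 2π·36.9 = 231.8 rad/s.
Step 2 — Component impedances:
  R: Z = R = 385 Ω
  C: Z = 1/(jωC) = -j/(ω·C) = 0 - j1205 Ω
Step 3 — Series combination: Z_total = R + C = 385 - j1205 Ω = 1265∠-72.3° Ω.

Z = 385 - j1205 Ω = 1265∠-72.3° Ω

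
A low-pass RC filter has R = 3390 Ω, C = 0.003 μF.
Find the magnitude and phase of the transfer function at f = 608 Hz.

Step 1 — Angular frequency: ω = 2π·608 = 3820 rad/s.
Step 2 — Transfer function: H(jω) = 1/(1 + jωRC).
Step 3 — Denominator: 1 + jωRC = 1 + j·3820·3390·3e-09 = 1 + j0.03885.
Step 4 — H = 0.9985 - j0.03879.
Step 5 — Magnitude: |H| = 0.9992 (-0.0 dB); phase: φ = -2.2°.

|H| = 0.9992 (-0.0 dB), φ = -2.2°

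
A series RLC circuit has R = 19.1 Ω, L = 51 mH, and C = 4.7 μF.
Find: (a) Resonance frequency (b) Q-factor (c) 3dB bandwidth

Step 1 — Resonance: ω₀ = 1/√(LC) = 1/√(0.051·4.7e-06) = 2043 rad/s.
Step 2 — f₀ = ω₀/(2π) = 325.1 Hz.
Step 3 — Series Q: Q = ω₀L/R = 2043·0.051/19.1 = 5.454.
Step 4 — Bandwidth: Δω = ω₀/Q = 374.5 rad/s; BW = Δω/(2π) = 59.61 Hz.

(a) f₀ = 325.1 Hz  (b) Q = 5.454  (c) BW = 59.61 Hz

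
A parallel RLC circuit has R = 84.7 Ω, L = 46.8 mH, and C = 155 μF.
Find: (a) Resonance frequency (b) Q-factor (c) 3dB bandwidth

Step 1 — Resonance: ω₀ = 1/√(LC) = 1/√(0.0468·0.000155) = 371.3 rad/s.
Step 2 — f₀ = ω₀/(2π) = 59.09 Hz.
Step 3 — Parallel Q: Q = R/(ω₀L) = 84.7/(371.3·0.0468) = 4.874.
Step 4 — Bandwidth: Δω = ω₀/Q = 76.17 rad/s; BW = Δω/(2π) = 12.12 Hz.

(a) f₀ = 59.09 Hz  (b) Q = 4.874  (c) BW = 12.12 Hz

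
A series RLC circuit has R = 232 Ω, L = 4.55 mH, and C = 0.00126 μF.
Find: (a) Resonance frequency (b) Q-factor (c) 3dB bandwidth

Step 1 — Resonance: ω₀ = 1/√(LC) = 1/√(0.00455·1.26e-09) = 4.176e+05 rad/s.
Step 2 — f₀ = ω₀/(2π) = 6.647e+04 Hz.
Step 3 — Series Q: Q = ω₀L/R = 4.176e+05·0.00455/232 = 8.191.
Step 4 — Bandwidth: Δω = ω₀/Q = 5.099e+04 rad/s; BW = Δω/(2π) = 8115 Hz.

(a) f₀ = 6.647e+04 Hz  (b) Q = 8.191  (c) BW = 8115 Hz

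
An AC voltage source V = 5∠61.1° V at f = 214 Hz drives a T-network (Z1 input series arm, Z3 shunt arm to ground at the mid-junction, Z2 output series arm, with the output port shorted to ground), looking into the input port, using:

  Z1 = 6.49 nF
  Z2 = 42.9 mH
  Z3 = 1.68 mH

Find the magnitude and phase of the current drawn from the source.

Step 1 — Angular frequency: ω = 2π·f = 2π·214 = 1345 rad/s.
Step 2 — Component impedances:
  Z1: Z = 1/(jωC) = -j/(ω·C) = 0 - j1.146e+05 Ω
  Z2: Z = jωL = j·1345·0.0429 = 0 + j57.68 Ω
  Z3: Z = jωL = j·1345·0.00168 = 0 + j2.259 Ω
Step 3 — With the output port shorted to ground, the output series arm Z2 runs from the junction to ground; the shunt arm Z3 also runs from the junction to ground. They appear in parallel: Z3 || Z2 = 0 + j2.174 Ω.
Step 4 — Series with input arm Z1: Z_in = Z1 + (Z3 || Z2) = 0 - j1.146e+05 Ω = 1.146e+05∠-90.0° Ω.
Step 5 — Source phasor: V = 5∠61.1° V = 2.416 + j4.377 V.
Step 6 — Ohm's law: I = V / Z_total = (2.416 + j4.377) / (0 - j1.146e+05) = -3.82e-05 + j2.109e-05 A.
Step 7 — Convert to polar: |I| = 4.363e-05 A, ∠I = 151.1°.

I = 4.363e-05∠151.1° A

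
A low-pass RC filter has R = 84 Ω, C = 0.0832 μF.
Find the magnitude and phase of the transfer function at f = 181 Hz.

Step 1 — Angular frequency: ω = 2π·181 = 1137 rad/s.
Step 2 — Transfer function: H(jω) = 1/(1 + jωRC).
Step 3 — Denominator: 1 + jωRC = 1 + j·1137·84·8.32e-08 = 1 + j0.007948.
Step 4 — H = 0.9999 - j0.007948.
Step 5 — Magnitude: |H| = 1 (-0.0 dB); phase: φ = -0.5°.

|H| = 1 (-0.0 dB), φ = -0.5°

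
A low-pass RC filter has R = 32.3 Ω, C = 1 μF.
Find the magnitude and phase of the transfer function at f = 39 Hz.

Step 1 — Angular frequency: ω = 2π·39 = 245 rad/s.
Step 2 — Transfer function: H(jω) = 1/(1 + jωRC).
Step 3 — Denominator: 1 + jωRC = 1 + j·245·32.3·1e-06 = 1 + j0.007915.
Step 4 — H = 0.9999 - j0.007914.
Step 5 — Magnitude: |H| = 1 (-0.0 dB); phase: φ = -0.5°.

|H| = 1 (-0.0 dB), φ = -0.5°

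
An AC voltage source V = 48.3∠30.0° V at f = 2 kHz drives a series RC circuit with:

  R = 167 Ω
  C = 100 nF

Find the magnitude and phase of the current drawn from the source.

Step 1 — Angular frequency: ω = 2π·f = 2π·2000 = 1.257e+04 rad/s.
Step 2 — Component impedances:
  R: Z = R = 167 Ω
  C: Z = 1/(jωC) = -j/(ω·C) = 0 - j795.8 Ω
Step 3 — Series combination: Z_total = R + C = 167 - j795.8 Ω = 813.1∠-78.1° Ω.
Step 4 — Source phasor: V = 48.3∠30.0° V = 41.83 + j24.15 V.
Step 5 — Ohm's law: I = V / Z_total = (41.83 + j24.15) / (167 - j795.8) = -0.0185 + j0.05645 A.
Step 6 — Convert to polar: |I| = 0.0594 A, ∠I = 108.1°.

I = 0.0594∠108.1° A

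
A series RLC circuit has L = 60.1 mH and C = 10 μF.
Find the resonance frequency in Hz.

Step 1 — Resonance condition Im(Z)=0 gives ω₀ = 1/√(LC).
Step 2 — ω₀ = 1/√(0.0601·1e-05) = 1290 rad/s.
Step 3 — f₀ = ω₀/(2π) = 205.3 Hz.

f₀ = 205.3 Hz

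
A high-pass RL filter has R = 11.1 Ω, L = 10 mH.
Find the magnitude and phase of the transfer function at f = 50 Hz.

Step 1 — Angular frequency: ω = 2π·50 = 314.2 rad/s.
Step 2 — Transfer function: H(jω) = jωL/(R + jωL).
Step 3 — Numerator jωL = j·3.142; denominator R + jωL = 11.1 + j3.142.
Step 4 — H = 0.07416 + j0.262.
Step 5 — Magnitude: |H| = 0.2723 (-11.3 dB); phase: φ = 74.2°.

|H| = 0.2723 (-11.3 dB), φ = 74.2°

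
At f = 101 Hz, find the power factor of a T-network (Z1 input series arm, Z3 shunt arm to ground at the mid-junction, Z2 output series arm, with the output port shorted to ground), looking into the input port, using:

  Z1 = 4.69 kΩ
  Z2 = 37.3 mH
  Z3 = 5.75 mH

Step 1 — Angular frequency: ω = 2π·f = 2π·101 = 634.6 rad/s.
Step 2 — Component impedances:
  Z1: Z = R = 4690 Ω
  Z2: Z = jωL = j·634.6·0.0373 = 0 + j23.67 Ω
  Z3: Z = jωL = j·634.6·0.00575 = 0 + j3.649 Ω
Step 3 — With the output port shorted to ground, the output series arm Z2 runs from the junction to ground; the shunt arm Z3 also runs from the junction to ground. They appear in parallel: Z3 || Z2 = 0 + j3.162 Ω.
Step 4 — Series with input arm Z1: Z_in = Z1 + (Z3 || Z2) = 4690 + j3.162 Ω = 4690∠0.0° Ω.
Step 5 — Power factor: PF = cos(φ) = Re(Z)/|Z| = 4690/4690 = 1.
Step 6 — Type: Im(Z) = 3.162 ⇒ lagging (phase φ = 0.0°).

PF = 1 (lagging, φ = 0.0°)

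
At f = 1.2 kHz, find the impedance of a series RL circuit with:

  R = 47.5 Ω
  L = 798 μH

Step 1 — Angular frequency: ω = 2π·f = 2π·1200 = 7540 rad/s.
Step 2 — Component impedances:
  R: Z = R = 47.5 Ω
  L: Z = jωL = j·7540·0.000798 = 0 + j6.017 Ω
Step 3 — Series combination: Z_total = R + L = 47.5 + j6.017 Ω = 47.88∠7.2° Ω.

Z = 47.5 + j6.017 Ω = 47.88∠7.2° Ω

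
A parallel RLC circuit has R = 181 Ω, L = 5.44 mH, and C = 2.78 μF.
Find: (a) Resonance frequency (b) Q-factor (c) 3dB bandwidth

Step 1 — Resonance: ω₀ = 1/√(LC) = 1/√(0.00544·2.78e-06) = 8132 rad/s.
Step 2 — f₀ = ω₀/(2π) = 1294 Hz.
Step 3 — Parallel Q: Q = R/(ω₀L) = 181/(8132·0.00544) = 4.092.
Step 4 — Bandwidth: Δω = ω₀/Q = 1987 rad/s; BW = Δω/(2π) = 316.3 Hz.

(a) f₀ = 1294 Hz  (b) Q = 4.092  (c) BW = 316.3 Hz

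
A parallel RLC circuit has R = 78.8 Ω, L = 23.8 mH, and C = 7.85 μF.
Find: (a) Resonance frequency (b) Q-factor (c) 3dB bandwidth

Step 1 — Resonance: ω₀ = 1/√(LC) = 1/√(0.0238·7.85e-06) = 2314 rad/s.
Step 2 — f₀ = ω₀/(2π) = 368.2 Hz.
Step 3 — Parallel Q: Q = R/(ω₀L) = 78.8/(2314·0.0238) = 1.431.
Step 4 — Bandwidth: Δω = ω₀/Q = 1617 rad/s; BW = Δω/(2π) = 257.3 Hz.

(a) f₀ = 368.2 Hz  (b) Q = 1.431  (c) BW = 257.3 Hz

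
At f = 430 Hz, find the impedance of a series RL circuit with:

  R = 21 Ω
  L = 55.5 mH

Step 1 — Angular frequency: ω = 2π·f = 2π·430 = 2702 rad/s.
Step 2 — Component impedances:
  R: Z = R = 21 Ω
  L: Z = jωL = j·2702·0.0555 = 0 + j149.9 Ω
Step 3 — Series combination: Z_total = R + L = 21 + j149.9 Ω = 151.4∠82.0° Ω.

Z = 21 + j149.9 Ω = 151.4∠82.0° Ω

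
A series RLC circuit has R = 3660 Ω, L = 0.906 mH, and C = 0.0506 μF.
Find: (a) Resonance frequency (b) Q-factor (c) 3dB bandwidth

Step 1 — Resonance: ω₀ = 1/√(LC) = 1/√(0.000906·5.06e-08) = 1.477e+05 rad/s.
Step 2 — f₀ = ω₀/(2π) = 2.351e+04 Hz.
Step 3 — Series Q: Q = ω₀L/R = 1.477e+05·0.000906/3660 = 0.03656.
Step 4 — Bandwidth: Δω = ω₀/Q = 4.04e+06 rad/s; BW = Δω/(2π) = 6.429e+05 Hz.

(a) f₀ = 2.351e+04 Hz  (b) Q = 0.03656  (c) BW = 6.429e+05 Hz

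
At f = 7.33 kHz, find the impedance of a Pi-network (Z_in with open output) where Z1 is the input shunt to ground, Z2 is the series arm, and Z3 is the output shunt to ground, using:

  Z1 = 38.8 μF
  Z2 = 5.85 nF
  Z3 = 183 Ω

Step 1 — Angular frequency: ω = 2π·f = 2π·7330 = 4.606e+04 rad/s.
Step 2 — Component impedances:
  Z1: Z = 1/(jωC) = -j/(ω·C) = 0 - j0.5596 Ω
  Z2: Z = 1/(jωC) = -j/(ω·C) = 0 - j3712 Ω
  Z3: Z = R = 183 Ω
Step 3 — With open output, the series arm Z2 and the output shunt Z3 appear in series to ground: Z2 + Z3 = 183 - j3712 Ω.
Step 4 — Parallel with input shunt Z1: Z_in = Z1 || (Z2 + Z3) = 4.149e-06 - j0.5595 Ω = 0.5595∠-90.0° Ω.

Z = 4.149e-06 - j0.5595 Ω = 0.5595∠-90.0° Ω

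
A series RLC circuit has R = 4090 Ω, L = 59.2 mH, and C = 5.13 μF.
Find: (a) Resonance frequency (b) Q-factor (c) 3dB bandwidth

Step 1 — Resonance: ω₀ = 1/√(LC) = 1/√(0.0592·5.13e-06) = 1815 rad/s.
Step 2 — f₀ = ω₀/(2π) = 288.8 Hz.
Step 3 — Series Q: Q = ω₀L/R = 1815·0.0592/4090 = 0.02627.
Step 4 — Bandwidth: Δω = ω₀/Q = 6.909e+04 rad/s; BW = Δω/(2π) = 1.1e+04 Hz.

(a) f₀ = 288.8 Hz  (b) Q = 0.02627  (c) BW = 1.1e+04 Hz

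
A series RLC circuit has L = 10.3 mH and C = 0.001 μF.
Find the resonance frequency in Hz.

Step 1 — Resonance condition Im(Z)=0 gives ω₀ = 1/√(LC).
Step 2 — ω₀ = 1/√(0.0103·1e-09) = 3.116e+05 rad/s.
Step 3 — f₀ = ω₀/(2π) = 4.959e+04 Hz.

f₀ = 4.959e+04 Hz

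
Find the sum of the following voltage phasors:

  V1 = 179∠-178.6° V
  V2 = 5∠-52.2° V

Step 1 — Convert each phasor to rectangular form:
  V1 = 179·(cos(-178.6°) + j·sin(-178.6°)) = -178.9 - j4.373 V
  V2 = 5·(cos(-52.2°) + j·sin(-52.2°)) = 3.065 - j3.951 V
Step 2 — Sum components: V_total = -175.9 - j8.324 V.
Step 3 — Convert to polar: |V_total| = 176.1 V, ∠V_total = -177.3°.

V_total = 176.1∠-177.3° V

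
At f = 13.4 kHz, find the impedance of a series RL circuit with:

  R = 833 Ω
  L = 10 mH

Step 1 — Angular frequency: ω = 2π·f = 2π·1.34e+04 = 8.419e+04 rad/s.
Step 2 — Component impedances:
  R: Z = R = 833 Ω
  L: Z = jωL = j·8.419e+04·0.01 = 0 + j841.9 Ω
Step 3 — Series combination: Z_total = R + L = 833 + j841.9 Ω = 1184∠45.3° Ω.

Z = 833 + j841.9 Ω = 1184∠45.3° Ω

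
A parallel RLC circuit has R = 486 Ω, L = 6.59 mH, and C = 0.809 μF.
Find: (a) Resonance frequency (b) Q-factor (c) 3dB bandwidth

Step 1 — Resonance: ω₀ = 1/√(LC) = 1/√(0.00659·8.09e-07) = 1.37e+04 rad/s.
Step 2 — f₀ = ω₀/(2π) = 2180 Hz.
Step 3 — Parallel Q: Q = R/(ω₀L) = 486/(1.37e+04·0.00659) = 5.385.
Step 4 — Bandwidth: Δω = ω₀/Q = 2543 rad/s; BW = Δω/(2π) = 404.8 Hz.

(a) f₀ = 2180 Hz  (b) Q = 5.385  (c) BW = 404.8 Hz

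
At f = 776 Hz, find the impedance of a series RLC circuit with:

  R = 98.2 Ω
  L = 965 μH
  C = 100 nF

Step 1 — Angular frequency: ω = 2π·f = 2π·776 = 4876 rad/s.
Step 2 — Component impedances:
  R: Z = R = 98.2 Ω
  L: Z = jωL = j·4876·0.000965 = 0 + j4.705 Ω
  C: Z = 1/(jωC) = -j/(ω·C) = 0 - j2051 Ω
Step 3 — Series combination: Z_total = R + L + C = 98.2 - j2046 Ω = 2049∠-87.3° Ω.

Z = 98.2 - j2046 Ω = 2049∠-87.3° Ω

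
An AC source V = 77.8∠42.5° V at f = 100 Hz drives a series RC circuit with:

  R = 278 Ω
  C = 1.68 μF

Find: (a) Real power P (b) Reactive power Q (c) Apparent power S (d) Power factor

Step 1 — Angular frequency: ω = 2π·f = 2π·100 = 628.3 rad/s.
Step 2 — Component impedances:
  R: Z = R = 278 Ω
  C: Z = 1/(jωC) = -j/(ω·C) = 0 - j947.4 Ω
Step 3 — Series combination: Z_total = R + C = 278 - j947.4 Ω = 987.3∠-73.6° Ω.
Step 4 — Source phasor: V = 77.8∠42.5° V = 57.36 + j52.56 V.
Step 5 — Current: I = V / Z = -0.03472 + j0.07074 A = 0.0788∠116.1° A.
Step 6 — Complex power: S = V·I* = 1.726 - j5.883 VA.
Step 7 — Real power: P = Re(S) = 1.726 W.
Step 8 — Reactive power: Q = Im(S) = -5.883 VAR.
Step 9 — Apparent power: |S| = 6.131 VA.
Step 10 — Power factor: PF = P/|S| = 0.2816 (leading).

(a) P = 1.726 W  (b) Q = -5.883 VAR  (c) S = 6.131 VA  (d) PF = 0.2816 (leading)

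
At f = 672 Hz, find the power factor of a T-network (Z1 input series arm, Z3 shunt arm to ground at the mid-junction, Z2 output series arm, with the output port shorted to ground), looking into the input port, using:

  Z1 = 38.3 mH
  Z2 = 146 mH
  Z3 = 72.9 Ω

Step 1 — Angular frequency: ω = 2π·f = 2π·672 = 4222 rad/s.
Step 2 — Component impedances:
  Z1: Z = jωL = j·4222·0.0383 = 0 + j161.7 Ω
  Z2: Z = jωL = j·4222·0.146 = 0 + j616.5 Ω
  Z3: Z = R = 72.9 Ω
Step 3 — With the output port shorted to ground, the output series arm Z2 runs from the junction to ground; the shunt arm Z3 also runs from the junction to ground. They appear in parallel: Z3 || Z2 = 71.89 + j8.502 Ω.
Step 4 — Series with input arm Z1: Z_in = Z1 + (Z3 || Z2) = 71.89 + j170.2 Ω = 184.8∠67.1° Ω.
Step 5 — Power factor: PF = cos(φ) = Re(Z)/|Z| = 71.895/184.78 = 0.3891.
Step 6 — Type: Im(Z) = 170.2 ⇒ lagging (phase φ = 67.1°).

PF = 0.3891 (lagging, φ = 67.1°)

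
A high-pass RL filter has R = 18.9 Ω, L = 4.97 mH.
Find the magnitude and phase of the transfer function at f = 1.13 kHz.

Step 1 — Angular frequency: ω = 2π·1130 = 7100 rad/s.
Step 2 — Transfer function: H(jω) = jωL/(R + jωL).
Step 3 — Numerator jωL = j·35.29; denominator R + jωL = 18.9 + j35.29.
Step 4 — H = 0.7771 + j0.4162.
Step 5 — Magnitude: |H| = 0.8815 (-1.1 dB); phase: φ = 28.2°.

|H| = 0.8815 (-1.1 dB), φ = 28.2°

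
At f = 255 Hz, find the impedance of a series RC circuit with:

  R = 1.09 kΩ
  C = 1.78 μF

Step 1 — Angular frequency: ω = 2π·f = 2π·255 = 1602 rad/s.
Step 2 — Component impedances:
  R: Z = R = 1090 Ω
  C: Z = 1/(jωC) = -j/(ω·C) = 0 - j350.6 Ω
Step 3 — Series combination: Z_total = R + C = 1090 - j350.6 Ω = 1145∠-17.8° Ω.

Z = 1090 - j350.6 Ω = 1145∠-17.8° Ω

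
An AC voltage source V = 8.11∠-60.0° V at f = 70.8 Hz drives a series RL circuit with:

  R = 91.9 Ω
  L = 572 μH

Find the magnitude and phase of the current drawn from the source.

Step 1 — Angular frequency: ω = 2π·f = 2π·70.8 = 444.8 rad/s.
Step 2 — Component impedances:
  R: Z = R = 91.9 Ω
  L: Z = jωL = j·444.8·0.000572 = 0 + j0.2545 Ω
Step 3 — Series combination: Z_total = R + L = 91.9 + j0.2545 Ω = 91.9∠0.2° Ω.
Step 4 — Source phasor: V = 8.11∠-60.0° V = 4.055 - j7.023 V.
Step 5 — Ohm's law: I = V / Z_total = (4.055 - j7.023) / (91.9 + j0.2545) = 0.04391 - j0.07655 A.
Step 6 — Convert to polar: |I| = 0.08825 A, ∠I = -60.2°.

I = 0.08825∠-60.2° A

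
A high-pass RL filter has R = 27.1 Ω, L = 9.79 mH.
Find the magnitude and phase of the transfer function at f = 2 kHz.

Step 1 — Angular frequency: ω = 2π·2000 = 1.257e+04 rad/s.
Step 2 — Transfer function: H(jω) = jωL/(R + jωL).
Step 3 — Numerator jωL = j·123; denominator R + jωL = 27.1 + j123.
Step 4 — H = 0.9537 + j0.2101.
Step 5 — Magnitude: |H| = 0.9766 (-0.2 dB); phase: φ = 12.4°.

|H| = 0.9766 (-0.2 dB), φ = 12.4°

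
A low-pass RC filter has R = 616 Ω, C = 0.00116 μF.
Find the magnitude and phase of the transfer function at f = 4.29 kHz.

Step 1 — Angular frequency: ω = 2π·4290 = 2.695e+04 rad/s.
Step 2 — Transfer function: H(jω) = 1/(1 + jωRC).
Step 3 — Denominator: 1 + jωRC = 1 + j·2.695e+04·616·1.16e-09 = 1 + j0.01926.
Step 4 — H = 0.9996 - j0.01925.
Step 5 — Magnitude: |H| = 0.9998 (-0.0 dB); phase: φ = -1.1°.

|H| = 0.9998 (-0.0 dB), φ = -1.1°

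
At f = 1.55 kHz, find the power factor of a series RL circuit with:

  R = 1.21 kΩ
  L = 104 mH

Step 1 — Angular frequency: ω = 2π·f = 2π·1550 = 9739 rad/s.
Step 2 — Component impedances:
  R: Z = R = 1210 Ω
  L: Z = jωL = j·9739·0.104 = 0 + j1013 Ω
Step 3 — Series combination: Z_total = R + L = 1210 + j1013 Ω = 1578∠39.9° Ω.
Step 4 — Power factor: PF = cos(φ) = Re(Z)/|Z| = 1210/1578 = 0.7668.
Step 5 — Type: Im(Z) = 1013 ⇒ lagging (phase φ = 39.9°).

PF = 0.7668 (lagging, φ = 39.9°)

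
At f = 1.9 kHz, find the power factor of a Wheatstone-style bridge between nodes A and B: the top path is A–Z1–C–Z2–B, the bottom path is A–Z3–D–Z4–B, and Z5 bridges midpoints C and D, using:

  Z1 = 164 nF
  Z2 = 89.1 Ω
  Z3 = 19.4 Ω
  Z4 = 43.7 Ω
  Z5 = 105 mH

Step 1 — Angular frequency: ω = 2π·f = 2π·1900 = 1.194e+04 rad/s.
Step 2 — Component impedances:
  Z1: Z = 1/(jωC) = -j/(ω·C) = 0 - j510.8 Ω
  Z2: Z = R = 89.1 Ω
  Z3: Z = R = 19.4 Ω
  Z4: Z = R = 43.7 Ω
  Z5: Z = jωL = j·1.194e+04·0.105 = 0 + j1253 Ω
Step 3 — Bridge requires nodal analysis (the Z5 bridge couples midpoints C and D, so the two paths cannot be reduced to a simple series/parallel combination). Setting node B to ground and injecting 1 A at node A, the 3-node admittance system at A, C, D solves to V_A = Z_AB = 61.82 - j6.001 Ω = 62.11∠-5.5° Ω.
Step 4 — Power factor: PF = cos(φ) = Re(Z)/|Z| = 61.82/62.11 = 0.9953.
Step 5 — Type: Im(Z) = -6.001 ⇒ leading (phase φ = -5.5°).

PF = 0.9953 (leading, φ = -5.5°)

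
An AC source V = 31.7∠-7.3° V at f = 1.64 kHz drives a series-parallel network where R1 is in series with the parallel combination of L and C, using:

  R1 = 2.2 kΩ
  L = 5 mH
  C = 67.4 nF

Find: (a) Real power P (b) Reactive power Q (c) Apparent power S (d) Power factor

Step 1 — Angular frequency: ω = 2π·f = 2π·1640 = 1.03e+04 rad/s.
Step 2 — Component impedances:
  R1: Z = R = 2200 Ω
  L: Z = jωL = j·1.03e+04·0.005 = 0 + j51.52 Ω
  C: Z = 1/(jωC) = -j/(ω·C) = 0 - j1440 Ω
Step 3 — Parallel branch: L || C = 1/(1/L + 1/C) = 0 + j53.43 Ω.
Step 4 — Series with R1: Z_total = R1 + (L || C) = 2200 + j53.43 Ω = 2201∠1.4° Ω.
Step 5 — Source phasor: V = 31.7∠-7.3° V = 31.44 - j4.028 V.
Step 6 — Current: I = V / Z = 0.01424 - j0.002177 A = 0.0144∠-8.7° A.
Step 7 — Complex power: S = V·I* = 0.4565 + j0.01109 VA.
Step 8 — Real power: P = Re(S) = 0.4565 W.
Step 9 — Reactive power: Q = Im(S) = 0.01109 VAR.
Step 10 — Apparent power: |S| = 0.4566 VA.
Step 11 — Power factor: PF = P/|S| = 0.9997 (lagging).

(a) P = 0.4565 W  (b) Q = 0.01109 VAR  (c) S = 0.4566 VA  (d) PF = 0.9997 (lagging)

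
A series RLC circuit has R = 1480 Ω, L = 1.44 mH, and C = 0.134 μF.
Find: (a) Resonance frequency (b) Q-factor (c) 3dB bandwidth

Step 1 — Resonance condition Im(Z)=0 gives ω₀ = 1/√(LC).
Step 2 — ω₀ = 1/√(0.00144·1.34e-07) = 7.199e+04 rad/s.
Step 3 — f₀ = ω₀/(2π) = 1.146e+04 Hz.
Step 4 — Series Q: Q = ω₀L/R = 7.199e+04·0.00144/1480 = 0.07004.
Step 5 — 3dB bandwidth: Δω = ω₀/Q = 1.028e+06 rad/s; BW = Δω/(2π) = 1.636e+05 Hz.

(a) f₀ = 1.146e+04 Hz  (b) Q = 0.07004  (c) BW = 1.636e+05 Hz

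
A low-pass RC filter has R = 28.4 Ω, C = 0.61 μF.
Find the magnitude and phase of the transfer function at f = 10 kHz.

Step 1 — Angular frequency: ω = 2π·1e+04 = 6.283e+04 rad/s.
Step 2 — Transfer function: H(jω) = 1/(1 + jωRC).
Step 3 — Denominator: 1 + jωRC = 1 + j·6.283e+04·28.4·6.1e-07 = 1 + j1.088.
Step 4 — H = 0.4577 - j0.4982.
Step 5 — Magnitude: |H| = 0.6765 (-3.4 dB); phase: φ = -47.4°.

|H| = 0.6765 (-3.4 dB), φ = -47.4°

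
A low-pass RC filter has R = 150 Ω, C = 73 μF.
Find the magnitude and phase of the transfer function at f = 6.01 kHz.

Step 1 — Angular frequency: ω = 2π·6010 = 3.776e+04 rad/s.
Step 2 — Transfer function: H(jω) = 1/(1 + jωRC).
Step 3 — Denominator: 1 + jωRC = 1 + j·3.776e+04·150·7.3e-05 = 1 + j413.5.
Step 4 — H = 5.849e-06 - j0.002418.
Step 5 — Magnitude: |H| = 0.002418 (-52.3 dB); phase: φ = -89.9°.

|H| = 0.002418 (-52.3 dB), φ = -89.9°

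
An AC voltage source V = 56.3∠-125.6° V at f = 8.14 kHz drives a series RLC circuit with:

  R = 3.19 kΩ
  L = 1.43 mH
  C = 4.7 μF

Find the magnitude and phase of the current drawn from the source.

Step 1 — Angular frequency: ω = 2π·f = 2π·8140 = 5.115e+04 rad/s.
Step 2 — Component impedances:
  R: Z = R = 3190 Ω
  L: Z = jωL = j·5.115e+04·0.00143 = 0 + j73.14 Ω
  C: Z = 1/(jωC) = -j/(ω·C) = 0 - j4.16 Ω
Step 3 — Series combination: Z_total = R + L + C = 3190 + j68.98 Ω = 3191∠1.2° Ω.
Step 4 — Source phasor: V = 56.3∠-125.6° V = -32.77 - j45.78 V.
Step 5 — Ohm's law: I = V / Z_total = (-32.77 - j45.78) / (3190 + j68.98) = -0.01058 - j0.01412 A.
Step 6 — Convert to polar: |I| = 0.01764 A, ∠I = -126.8°.

I = 0.01764∠-126.8° A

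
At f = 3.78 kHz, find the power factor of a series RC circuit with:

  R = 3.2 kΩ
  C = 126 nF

Step 1 — Angular frequency: ω = 2π·f = 2π·3780 = 2.375e+04 rad/s.
Step 2 — Component impedances:
  R: Z = R = 3200 Ω
  C: Z = 1/(jωC) = -j/(ω·C) = 0 - j334.2 Ω
Step 3 — Series combination: Z_total = R + C = 3200 - j334.2 Ω = 3217∠-6.0° Ω.
Step 4 — Power factor: PF = cos(φ) = Re(Z)/|Z| = 3200/3217.4 = 0.9946.
Step 5 — Type: Im(Z) = -334.2 ⇒ leading (phase φ = -6.0°).

PF = 0.9946 (leading, φ = -6.0°)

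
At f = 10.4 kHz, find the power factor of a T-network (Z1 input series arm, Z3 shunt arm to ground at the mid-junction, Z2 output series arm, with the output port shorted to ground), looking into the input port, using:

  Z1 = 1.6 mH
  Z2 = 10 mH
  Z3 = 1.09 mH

Step 1 — Angular frequency: ω = 2π·f = 2π·1.04e+04 = 6.535e+04 rad/s.
Step 2 — Component impedances:
  Z1: Z = jωL = j·6.535e+04·0.0016 = 0 + j104.6 Ω
  Z2: Z = jωL = j·6.535e+04·0.01 = 0 + j653.5 Ω
  Z3: Z = jωL = j·6.535e+04·0.00109 = 0 + j71.23 Ω
Step 3 — With the output port shorted to ground, the output series arm Z2 runs from the junction to ground; the shunt arm Z3 also runs from the junction to ground. They appear in parallel: Z3 || Z2 = 0 + j64.23 Ω.
Step 4 — Series with input arm Z1: Z_in = Z1 + (Z3 || Z2) = 0 + j168.8 Ω = 168.8∠90.0° Ω.
Step 5 — Power factor: PF = cos(φ) = Re(Z)/|Z| = 0/168.8 = 0.
Step 6 — Type: Im(Z) = 168.8 ⇒ lagging (phase φ = 90.0°).

PF = 0 (lagging, φ = 90.0°)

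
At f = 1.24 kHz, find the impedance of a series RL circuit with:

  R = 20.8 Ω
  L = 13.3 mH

Step 1 — Angular frequency: ω = 2π·f = 2π·1240 = 7791 rad/s.
Step 2 — Component impedances:
  R: Z = R = 20.8 Ω
  L: Z = jωL = j·7791·0.0133 = 0 + j103.6 Ω
Step 3 — Series combination: Z_total = R + L = 20.8 + j103.6 Ω = 105.7∠78.6° Ω.

Z = 20.8 + j103.6 Ω = 105.7∠78.6° Ω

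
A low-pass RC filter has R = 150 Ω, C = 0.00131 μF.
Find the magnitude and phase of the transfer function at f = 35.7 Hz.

Step 1 — Angular frequency: ω = 2π·35.7 = 224.3 rad/s.
Step 2 — Transfer function: H(jω) = 1/(1 + jωRC).
Step 3 — Denominator: 1 + jωRC = 1 + j·224.3·150·1.31e-09 = 1 + j4.408e-05.
Step 4 — H = 1 - j4.408e-05.
Step 5 — Magnitude: |H| = 1 (-0.0 dB); phase: φ = -0.0°.

|H| = 1 (-0.0 dB), φ = -0.0°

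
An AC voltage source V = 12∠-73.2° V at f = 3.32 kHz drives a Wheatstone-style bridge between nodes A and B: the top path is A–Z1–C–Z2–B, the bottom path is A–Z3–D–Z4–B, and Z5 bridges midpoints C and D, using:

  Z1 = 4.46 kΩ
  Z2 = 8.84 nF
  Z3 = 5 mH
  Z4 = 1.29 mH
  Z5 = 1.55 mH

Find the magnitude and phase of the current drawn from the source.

Step 1 — Angular frequency: ω = 2π·f = 2π·3320 = 2.086e+04 rad/s.
Step 2 — Component impedances:
  Z1: Z = R = 4460 Ω
  Z2: Z = 1/(jωC) = -j/(ω·C) = 0 - j5423 Ω
  Z3: Z = jωL = j·2.086e+04·0.005 = 0 + j104.3 Ω
  Z4: Z = jωL = j·2.086e+04·0.00129 = 0 + j26.91 Ω
  Z5: Z = jωL = j·2.086e+04·0.00155 = 0 + j32.33 Ω
Step 3 — Bridge requires nodal analysis (the Z5 bridge couples midpoints C and D, so the two paths cannot be reduced to a simple series/parallel combination). Setting node B to ground and injecting 1 A at node A, the 3-node admittance system at A, C, D solves to V_A = Z_AB = 2.429 + j131.3 Ω = 131.3∠88.9° Ω.
Step 4 — Source phasor: V = 12∠-73.2° V = 3.468 - j11.49 V.
Step 5 — Ohm's law: I = V / Z_total = (3.468 - j11.49) / (2.429 + j131.3) = -0.08699 - j0.02803 A.
Step 6 — Convert to polar: |I| = 0.0914 A, ∠I = -162.1°.

I = 0.0914∠-162.1° A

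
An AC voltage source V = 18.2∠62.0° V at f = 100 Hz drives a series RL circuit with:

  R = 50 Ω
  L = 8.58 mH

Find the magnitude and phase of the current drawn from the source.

Step 1 — Angular frequency: ω = 2π·f = 2π·100 = 628.3 rad/s.
Step 2 — Component impedances:
  R: Z = R = 50 Ω
  L: Z = jωL = j·628.3·0.00858 = 0 + j5.391 Ω
Step 3 — Series combination: Z_total = R + L = 50 + j5.391 Ω = 50.29∠6.2° Ω.
Step 4 — Source phasor: V = 18.2∠62.0° V = 8.544 + j16.07 V.
Step 5 — Ohm's law: I = V / Z_total = (8.544 + j16.07) / (50 + j5.391) = 0.2032 + j0.2995 A.
Step 6 — Convert to polar: |I| = 0.3619 A, ∠I = 55.8°.

I = 0.3619∠55.8° A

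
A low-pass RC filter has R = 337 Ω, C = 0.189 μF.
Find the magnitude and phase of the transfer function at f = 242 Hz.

Step 1 — Angular frequency: ω = 2π·242 = 1521 rad/s.
Step 2 — Transfer function: H(jω) = 1/(1 + jωRC).
Step 3 — Denominator: 1 + jωRC = 1 + j·1521·337·1.89e-07 = 1 + j0.09685.
Step 4 — H = 0.9907 - j0.09595.
Step 5 — Magnitude: |H| = 0.9953 (-0.0 dB); phase: φ = -5.5°.

|H| = 0.9953 (-0.0 dB), φ = -5.5°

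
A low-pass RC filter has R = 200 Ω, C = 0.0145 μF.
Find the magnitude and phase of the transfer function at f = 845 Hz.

Step 1 — Angular frequency: ω = 2π·845 = 5309 rad/s.
Step 2 — Transfer function: H(jω) = 1/(1 + jωRC).
Step 3 — Denominator: 1 + jωRC = 1 + j·5309·200·1.45e-08 = 1 + j0.0154.
Step 4 — H = 0.9998 - j0.01539.
Step 5 — Magnitude: |H| = 0.9999 (-0.0 dB); phase: φ = -0.9°.

|H| = 0.9999 (-0.0 dB), φ = -0.9°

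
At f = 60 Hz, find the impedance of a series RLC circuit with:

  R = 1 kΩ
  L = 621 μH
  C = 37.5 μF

Step 1 — Angular frequency: ω = 2π·f = 2π·60 = 377 rad/s.
Step 2 — Component impedances:
  R: Z = R = 1000 Ω
  L: Z = jωL = j·377·0.000621 = 0 + j0.2341 Ω
  C: Z = 1/(jωC) = -j/(ω·C) = 0 - j70.74 Ω
Step 3 — Series combination: Z_total = R + L + C = 1000 - j70.5 Ω = 1002∠-4.0° Ω.

Z = 1000 - j70.5 Ω = 1002∠-4.0° Ω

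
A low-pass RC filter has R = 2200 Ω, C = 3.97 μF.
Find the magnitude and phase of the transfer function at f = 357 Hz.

Step 1 — Angular frequency: ω = 2π·357 = 2243 rad/s.
Step 2 — Transfer function: H(jω) = 1/(1 + jωRC).
Step 3 — Denominator: 1 + jωRC = 1 + j·2243·2200·3.97e-06 = 1 + j19.59.
Step 4 — H = 0.002599 - j0.05091.
Step 5 — Magnitude: |H| = 0.05098 (-25.9 dB); phase: φ = -87.1°.

|H| = 0.05098 (-25.9 dB), φ = -87.1°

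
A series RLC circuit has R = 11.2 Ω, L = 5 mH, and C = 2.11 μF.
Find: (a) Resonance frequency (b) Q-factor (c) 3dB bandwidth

Step 1 — Resonance: ω₀ = 1/√(LC) = 1/√(0.005·2.11e-06) = 9736 rad/s.
Step 2 — f₀ = ω₀/(2π) = 1550 Hz.
Step 3 — Series Q: Q = ω₀L/R = 9736·0.005/11.2 = 4.346.
Step 4 — Bandwidth: Δω = ω₀/Q = 2240 rad/s; BW = Δω/(2π) = 356.5 Hz.

(a) f₀ = 1550 Hz  (b) Q = 4.346  (c) BW = 356.5 Hz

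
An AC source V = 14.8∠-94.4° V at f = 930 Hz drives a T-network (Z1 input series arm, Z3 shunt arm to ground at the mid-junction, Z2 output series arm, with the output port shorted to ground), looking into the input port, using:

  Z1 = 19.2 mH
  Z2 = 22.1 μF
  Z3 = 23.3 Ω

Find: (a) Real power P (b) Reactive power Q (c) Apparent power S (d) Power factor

Step 1 — Angular frequency: ω = 2π·f = 2π·930 = 5843 rad/s.
Step 2 — Component impedances:
  Z1: Z = jωL = j·5843·0.0192 = 0 + j112.2 Ω
  Z2: Z = 1/(jωC) = -j/(ω·C) = 0 - j7.744 Ω
  Z3: Z = R = 23.3 Ω
Step 3 — With the output port shorted to ground, the output series arm Z2 runs from the junction to ground; the shunt arm Z3 also runs from the junction to ground. They appear in parallel: Z3 || Z2 = 2.318 - j6.973 Ω.
Step 4 — Series with input arm Z1: Z_in = Z1 + (Z3 || Z2) = 2.318 + j105.2 Ω = 105.2∠88.7° Ω.
Step 5 — Source phasor: V = 14.8∠-94.4° V = -1.135 - j14.76 V.
Step 6 — Current: I = V / Z = -0.1404 + j0.007698 A = 0.1406∠176.9° A.
Step 7 — Complex power: S = V·I* = 0.04583 + j2.081 VA.
Step 8 — Real power: P = Re(S) = 0.04583 W.
Step 9 — Reactive power: Q = Im(S) = 2.081 VAR.
Step 10 — Apparent power: |S| = 2.081 VA.
Step 11 — Power factor: PF = P/|S| = 0.02202 (lagging).

(a) P = 0.04583 W  (b) Q = 2.081 VAR  (c) S = 2.081 VA  (d) PF = 0.02202 (lagging)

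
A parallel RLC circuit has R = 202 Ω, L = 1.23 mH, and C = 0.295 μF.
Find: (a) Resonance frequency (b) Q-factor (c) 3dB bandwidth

Step 1 — Resonance: ω₀ = 1/√(LC) = 1/√(0.00123·2.95e-07) = 5.25e+04 rad/s.
Step 2 — f₀ = ω₀/(2π) = 8355 Hz.
Step 3 — Parallel Q: Q = R/(ω₀L) = 202/(5.25e+04·0.00123) = 3.128.
Step 4 — Bandwidth: Δω = ω₀/Q = 1.678e+04 rad/s; BW = Δω/(2π) = 2671 Hz.

(a) f₀ = 8355 Hz  (b) Q = 3.128  (c) BW = 2671 Hz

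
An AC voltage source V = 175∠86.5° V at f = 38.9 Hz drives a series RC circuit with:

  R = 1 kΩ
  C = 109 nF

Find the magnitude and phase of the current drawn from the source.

Step 1 — Angular frequency: ω = 2π·f = 2π·38.9 = 244.4 rad/s.
Step 2 — Component impedances:
  R: Z = R = 1000 Ω
  C: Z = 1/(jωC) = -j/(ω·C) = 0 - j3.754e+04 Ω
Step 3 — Series combination: Z_total = R + C = 1000 - j3.754e+04 Ω = 3.755e+04∠-88.5° Ω.
Step 4 — Source phasor: V = 175∠86.5° V = 10.68 + j174.7 V.
Step 5 — Ohm's law: I = V / Z_total = (10.68 + j174.7) / (1000 - j3.754e+04) = -0.004643 + j0.0004083 A.
Step 6 — Convert to polar: |I| = 0.004661 A, ∠I = 175.0°.

I = 0.004661∠175.0° A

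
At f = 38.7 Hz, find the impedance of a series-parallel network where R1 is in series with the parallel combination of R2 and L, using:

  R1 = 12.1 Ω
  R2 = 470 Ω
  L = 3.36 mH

Step 1 — Angular frequency: ω = 2π·f = 2π·38.7 = 243.2 rad/s.
Step 2 — Component impedances:
  R1: Z = R = 12.1 Ω
  R2: Z = R = 470 Ω
  L: Z = jωL = j·243.2·0.00336 = 0 + j0.817 Ω
Step 3 — Parallel branch: R2 || L = 1/(1/R2 + 1/L) = 0.00142 + j0.817 Ω.
Step 4 — Series with R1: Z_total = R1 + (R2 || L) = 12.1 + j0.817 Ω = 12.13∠3.9° Ω.

Z = 12.1 + j0.817 Ω = 12.13∠3.9° Ω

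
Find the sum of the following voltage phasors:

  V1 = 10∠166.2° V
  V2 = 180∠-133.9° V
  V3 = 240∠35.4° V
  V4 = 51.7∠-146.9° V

Step 1 — Convert each phasor to rectangular form:
  V1 = 10·(cos(166.2°) + j·sin(166.2°)) = -9.711 + j2.385 V
  V2 = 180·(cos(-133.9°) + j·sin(-133.9°)) = -124.8 - j129.7 V
  V3 = 240·(cos(35.4°) + j·sin(35.4°)) = 195.6 + j139 V
  V4 = 51.7·(cos(-146.9°) + j·sin(-146.9°)) = -43.31 - j28.23 V
Step 2 — Sum components: V_total = 17.8 - j16.52 V.
Step 3 — Convert to polar: |V_total| = 24.28 V, ∠V_total = -42.9°.

V_total = 24.28∠-42.9° V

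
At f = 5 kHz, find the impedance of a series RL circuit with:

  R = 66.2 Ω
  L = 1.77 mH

Step 1 — Angular frequency: ω = 2π·f = 2π·5000 = 3.142e+04 rad/s.
Step 2 — Component impedances:
  R: Z = R = 66.2 Ω
  L: Z = jωL = j·3.142e+04·0.00177 = 0 + j55.61 Ω
Step 3 — Series combination: Z_total = R + L = 66.2 + j55.61 Ω = 86.46∠40.0° Ω.

Z = 66.2 + j55.61 Ω = 86.46∠40.0° Ω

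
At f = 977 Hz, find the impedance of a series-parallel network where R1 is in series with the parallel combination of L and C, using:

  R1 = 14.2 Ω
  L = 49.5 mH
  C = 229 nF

Step 1 — Angular frequency: ω = 2π·f = 2π·977 = 6139 rad/s.
Step 2 — Component impedances:
  R1: Z = R = 14.2 Ω
  L: Z = jωL = j·6139·0.0495 = 0 + j303.9 Ω
  C: Z = 1/(jωC) = -j/(ω·C) = 0 - j711.4 Ω
Step 3 — Parallel branch: L || C = 1/(1/L + 1/C) = 0 + j530.5 Ω.
Step 4 — Series with R1: Z_total = R1 + (L || C) = 14.2 + j530.5 Ω = 530.6∠88.5° Ω.

Z = 14.2 + j530.5 Ω = 530.6∠88.5° Ω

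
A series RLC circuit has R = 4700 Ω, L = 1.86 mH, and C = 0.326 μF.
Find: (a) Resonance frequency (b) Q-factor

Step 1 — Resonance condition Im(Z)=0 gives ω₀ = 1/√(LC).
Step 2 — ω₀ = 1/√(0.00186·3.26e-07) = 4.061e+04 rad/s.
Step 3 — f₀ = ω₀/(2π) = 6463 Hz.
Step 4 — Series Q: Q = ω₀L/R = 4.061e+04·0.00186/4700 = 0.01607.

(a) f₀ = 6463 Hz  (b) Q = 0.01607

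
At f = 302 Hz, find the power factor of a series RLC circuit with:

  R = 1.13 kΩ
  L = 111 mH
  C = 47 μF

Step 1 — Angular frequency: ω = 2π·f = 2π·302 = 1898 rad/s.
Step 2 — Component impedances:
  R: Z = R = 1130 Ω
  L: Z = jωL = j·1898·0.111 = 0 + j210.6 Ω
  C: Z = 1/(jωC) = -j/(ω·C) = 0 - j11.21 Ω
Step 3 — Series combination: Z_total = R + L + C = 1130 + j199.4 Ω = 1147∠10.0° Ω.
Step 4 — Power factor: PF = cos(φ) = Re(Z)/|Z| = 1130/1147.46 = 0.9848.
Step 5 — Type: Im(Z) = 199.4 ⇒ lagging (phase φ = 10.0°).

PF = 0.9848 (lagging, φ = 10.0°)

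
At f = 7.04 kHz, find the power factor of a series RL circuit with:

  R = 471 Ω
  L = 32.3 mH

Step 1 — Angular frequency: ω = 2π·f = 2π·7040 = 4.423e+04 rad/s.
Step 2 — Component impedances:
  R: Z = R = 471 Ω
  L: Z = jωL = j·4.423e+04·0.0323 = 0 + j1429 Ω
Step 3 — Series combination: Z_total = R + L = 471 + j1429 Ω = 1504∠71.8° Ω.
Step 4 — Power factor: PF = cos(φ) = Re(Z)/|Z| = 471/1504.4 = 0.3131.
Step 5 — Type: Im(Z) = 1429 ⇒ lagging (phase φ = 71.8°).

PF = 0.3131 (lagging, φ = 71.8°)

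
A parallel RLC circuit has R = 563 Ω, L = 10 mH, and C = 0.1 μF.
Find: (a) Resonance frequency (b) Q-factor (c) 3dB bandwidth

Step 1 — Resonance: ω₀ = 1/√(LC) = 1/√(0.01·1e-07) = 3.162e+04 rad/s.
Step 2 — f₀ = ω₀/(2π) = 5033 Hz.
Step 3 — Parallel Q: Q = R/(ω₀L) = 563/(3.162e+04·0.01) = 1.78.
Step 4 — Bandwidth: Δω = ω₀/Q = 1.776e+04 rad/s; BW = Δω/(2π) = 2827 Hz.

(a) f₀ = 5033 Hz  (b) Q = 1.78  (c) BW = 2827 Hz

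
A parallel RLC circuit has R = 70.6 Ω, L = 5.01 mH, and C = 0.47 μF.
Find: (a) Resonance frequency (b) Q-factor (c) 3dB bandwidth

Step 1 — Resonance: ω₀ = 1/√(LC) = 1/√(0.00501·4.7e-07) = 2.061e+04 rad/s.
Step 2 — f₀ = ω₀/(2π) = 3280 Hz.
Step 3 — Parallel Q: Q = R/(ω₀L) = 70.6/(2.061e+04·0.00501) = 0.6838.
Step 4 — Bandwidth: Δω = ω₀/Q = 3.014e+04 rad/s; BW = Δω/(2π) = 4796 Hz.

(a) f₀ = 3280 Hz  (b) Q = 0.6838  (c) BW = 4796 Hz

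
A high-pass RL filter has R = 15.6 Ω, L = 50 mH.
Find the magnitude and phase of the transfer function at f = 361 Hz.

Step 1 — Angular frequency: ω = 2π·361 = 2268 rad/s.
Step 2 — Transfer function: H(jω) = jωL/(R + jωL).
Step 3 — Numerator jωL = j·113.4; denominator R + jωL = 15.6 + j113.4.
Step 4 — H = 0.9814 + j0.135.
Step 5 — Magnitude: |H| = 0.9907 (-0.1 dB); phase: φ = 7.8°.

|H| = 0.9907 (-0.1 dB), φ = 7.8°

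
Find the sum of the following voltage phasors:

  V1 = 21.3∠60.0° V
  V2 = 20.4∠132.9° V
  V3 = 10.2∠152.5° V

Step 1 — Convert each phasor to rectangular form:
  V1 = 21.3·(cos(60.0°) + j·sin(60.0°)) = 10.65 + j18.45 V
  V2 = 20.4·(cos(132.9°) + j·sin(132.9°)) = -13.89 + j14.94 V
  V3 = 10.2·(cos(152.5°) + j·sin(152.5°)) = -9.048 + j4.71 V
Step 2 — Sum components: V_total = -12.28 + j38.1 V.
Step 3 — Convert to polar: |V_total| = 40.03 V, ∠V_total = 107.9°.

V_total = 40.03∠107.9° V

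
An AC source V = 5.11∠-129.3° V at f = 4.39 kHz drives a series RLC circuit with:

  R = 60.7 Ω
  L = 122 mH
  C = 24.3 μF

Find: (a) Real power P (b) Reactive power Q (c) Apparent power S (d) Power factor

Step 1 — Angular frequency: ω = 2π·f = 2π·4390 = 2.758e+04 rad/s.
Step 2 — Component impedances:
  R: Z = R = 60.7 Ω
  L: Z = jωL = j·2.758e+04·0.122 = 0 + j3365 Ω
  C: Z = 1/(jωC) = -j/(ω·C) = 0 - j1.492 Ω
Step 3 — Series combination: Z_total = R + L + C = 60.7 + j3364 Ω = 3364∠89.0° Ω.
Step 4 — Source phasor: V = 5.11∠-129.3° V = -3.237 - j3.954 V.
Step 5 — Current: I = V / Z = -0.001193 + j0.0009407 A = 0.001519∠141.7° A.
Step 6 — Complex power: S = V·I* = 0.00014 + j0.00776 VA.
Step 7 — Real power: P = Re(S) = 0.00014 W.
Step 8 — Reactive power: Q = Im(S) = 0.00776 VAR.
Step 9 — Apparent power: |S| = 0.007762 VA.
Step 10 — Power factor: PF = P/|S| = 0.01804 (lagging).

(a) P = 0.00014 W  (b) Q = 0.00776 VAR  (c) S = 0.007762 VA  (d) PF = 0.01804 (lagging)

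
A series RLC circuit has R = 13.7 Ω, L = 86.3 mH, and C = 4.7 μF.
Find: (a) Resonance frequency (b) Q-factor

Step 1 — Resonance condition Im(Z)=0 gives ω₀ = 1/√(LC).
Step 2 — ω₀ = 1/√(0.0863·4.7e-06) = 1570 rad/s.
Step 3 — f₀ = ω₀/(2π) = 249.9 Hz.
Step 4 — Series Q: Q = ω₀L/R = 1570·0.0863/13.7 = 9.891.

(a) f₀ = 249.9 Hz  (b) Q = 9.891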